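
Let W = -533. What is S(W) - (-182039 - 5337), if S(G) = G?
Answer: 186843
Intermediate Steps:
S(W) - (-182039 - 5337) = -533 - (-182039 - 5337) = -533 - 1*(-187376) = -533 + 187376 = 186843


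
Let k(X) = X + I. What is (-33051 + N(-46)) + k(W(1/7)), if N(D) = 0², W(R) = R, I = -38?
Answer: -231622/7 ≈ -33089.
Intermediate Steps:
N(D) = 0
k(X) = -38 + X (k(X) = X - 38 = -38 + X)
(-33051 + N(-46)) + k(W(1/7)) = (-33051 + 0) + (-38 + 1/7) = -33051 + (-38 + ⅐) = -33051 - 265/7 = -231622/7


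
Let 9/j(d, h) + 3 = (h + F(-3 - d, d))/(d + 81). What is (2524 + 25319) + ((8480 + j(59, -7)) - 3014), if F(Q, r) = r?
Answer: 3064113/92 ≈ 33306.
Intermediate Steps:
j(d, h) = 9/(-3 + (d + h)/(81 + d)) (j(d, h) = 9/(-3 + (h + d)/(d + 81)) = 9/(-3 + (d + h)/(81 + d)))
(2524 + 25319) + ((8480 + j(59, -7)) - 3014) = (2524 + 25319) + ((8480 + 9*(-81 - 1*59)/(243 - 1*(-7) + 2*59)) - 3014) = 27843 + ((8480 + 9*(-81 - 59)/(243 + 7 + 118)) - 3014) = 27843 + ((8480 + 9*(-140)/368) - 3014) = 27843 + ((8480 + 9*(1/368)*(-140)) - 3014) = 27843 + ((8480 - 315/92) - 3014) = 27843 + (779845/92 - 3014) = 27843 + 502557/92 = 3064113/92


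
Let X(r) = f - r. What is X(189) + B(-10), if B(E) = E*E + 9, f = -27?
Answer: -107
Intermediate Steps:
B(E) = 9 + E**2 (B(E) = E**2 + 9 = 9 + E**2)
X(r) = -27 - r
X(189) + B(-10) = (-27 - 1*189) + (9 + (-10)**2) = (-27 - 189) + (9 + 100) = -216 + 109 = -107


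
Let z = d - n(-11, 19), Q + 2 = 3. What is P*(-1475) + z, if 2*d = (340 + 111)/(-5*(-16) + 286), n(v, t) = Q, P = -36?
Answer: 38868919/732 ≈ 53100.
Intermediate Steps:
Q = 1 (Q = -2 + 3 = 1)
n(v, t) = 1
d = 451/732 (d = ((340 + 111)/(-5*(-16) + 286))/2 = (451/(80 + 286))/2 = (451/366)/2 = (451*(1/366))/2 = (1/2)*(451/366) = 451/732 ≈ 0.61612)
z = -281/732 (z = 451/732 - 1*1 = 451/732 - 1 = -281/732 ≈ -0.38388)
P*(-1475) + z = -36*(-1475) - 281/732 = 53100 - 281/732 = 38868919/732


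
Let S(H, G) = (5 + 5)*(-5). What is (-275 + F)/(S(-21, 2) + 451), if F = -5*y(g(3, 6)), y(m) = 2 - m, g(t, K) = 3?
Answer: -270/401 ≈ -0.67332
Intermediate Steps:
S(H, G) = -50 (S(H, G) = 10*(-5) = -50)
F = 5 (F = -5*(2 - 1*3) = -5*(2 - 3) = -5*(-1) = 5)
(-275 + F)/(S(-21, 2) + 451) = (-275 + 5)/(-50 + 451) = -270/401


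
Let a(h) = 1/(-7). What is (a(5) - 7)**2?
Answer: 2500/49 ≈ 51.020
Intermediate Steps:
a(h) = -1/7
(a(5) - 7)**2 = (-1/7 - 7)**2 = (-50/7)**2 = 2500/49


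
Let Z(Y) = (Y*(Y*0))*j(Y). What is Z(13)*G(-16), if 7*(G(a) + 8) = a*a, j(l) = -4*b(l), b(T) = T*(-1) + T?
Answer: 0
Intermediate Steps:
b(T) = 0 (b(T) = -T + T = 0)
j(l) = 0 (j(l) = -4*0 = 0)
Z(Y) = 0 (Z(Y) = (Y*(Y*0))*0 = (Y*0)*0 = 0*0 = 0)
G(a) = -8 + a**2/7 (G(a) = -8 + (a*a)/7 = -8 + a**2/7)
Z(13)*G(-16) = 0*(-8 + (1/7)*(-16)**2) = 0*(-8 + (1/7)*256) = 0*(-8 + 256/7) = 0*(200/7) = 0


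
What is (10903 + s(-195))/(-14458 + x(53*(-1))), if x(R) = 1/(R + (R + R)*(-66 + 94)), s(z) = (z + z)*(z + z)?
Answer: -492432063/43677619 ≈ -11.274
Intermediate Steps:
s(z) = 4*z² (s(z) = (2*z)*(2*z) = 4*z²)
x(R) = 1/(57*R) (x(R) = 1/(R + (2*R)*28) = 1/(R + 56*R) = 1/(57*R))
(10903 + s(-195))/(-14458 + x(53*(-1))) = (10903 + 4*(-195)²)/(-14458 + 1/(57*((53*(-1))))) = (10903 + 4*38025)/(-14458 + (1/57)/(-53)) = (10903 + 152100)/(-14458 + (1/57)*(-1/53)) = 163003/(-14458 - 1/3021) = 163003/(-43677619/3021) = 163003*(-3021/43677619) = -492432063/43677619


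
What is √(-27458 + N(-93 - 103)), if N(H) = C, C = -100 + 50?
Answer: 46*I*√13 ≈ 165.86*I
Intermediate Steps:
C = -50
N(H) = -50
√(-27458 + N(-93 - 103)) = √(-27458 - 50) = √(-27508) = 46*I*√13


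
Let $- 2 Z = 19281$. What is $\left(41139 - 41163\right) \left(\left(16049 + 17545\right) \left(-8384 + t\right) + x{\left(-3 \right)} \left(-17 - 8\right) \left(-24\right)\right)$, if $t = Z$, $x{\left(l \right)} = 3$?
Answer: $14532318072$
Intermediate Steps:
$Z = - \frac{19281}{2}$ ($Z = \left(- \frac{1}{2}\right) 19281 = - \frac{19281}{2} \approx -9640.5$)
$t = - \frac{19281}{2} \approx -9640.5$
$\left(41139 - 41163\right) \left(\left(16049 + 17545\right) \left(-8384 + t\right) + x{\left(-3 \right)} \left(-17 - 8\right) \left(-24\right)\right) = \left(41139 - 41163\right) \left(\left(16049 + 17545\right) \left(-8384 - \frac{19281}{2}\right) + 3 \left(-17 - 8\right) \left(-24\right)\right) = - 24 \left(33594 \left(- \frac{36049}{2}\right) + 3 \left(-17 - 8\right) \left(-24\right)\right) = - 24 \left(-605515053 + 3 \left(-25\right) \left(-24\right)\right) = - 24 \left(-605515053 - -1800\right) = - 24 \left(-605515053 + 1800\right) = \left(-24\right) \left(-605513253\right) = 14532318072$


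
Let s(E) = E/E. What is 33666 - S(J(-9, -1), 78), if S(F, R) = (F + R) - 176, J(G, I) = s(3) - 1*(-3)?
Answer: 33760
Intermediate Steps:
s(E) = 1
J(G, I) = 4 (J(G, I) = 1 - 1*(-3) = 1 + 3 = 4)
S(F, R) = -176 + F + R
33666 - S(J(-9, -1), 78) = 33666 - (-176 + 4 + 78) = 33666 - 1*(-94) = 33666 + 94 = 33760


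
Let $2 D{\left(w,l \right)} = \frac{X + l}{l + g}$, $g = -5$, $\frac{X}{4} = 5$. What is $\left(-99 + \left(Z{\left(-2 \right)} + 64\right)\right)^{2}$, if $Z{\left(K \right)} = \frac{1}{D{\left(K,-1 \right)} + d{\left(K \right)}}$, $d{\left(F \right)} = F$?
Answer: $\frac{2301289}{1849} \approx 1244.6$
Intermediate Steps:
$X = 20$ ($X = 4 \cdot 5 = 20$)
$D{\left(w,l \right)} = \frac{20 + l}{2 \left(-5 + l\right)}$ ($D{\left(w,l \right)} = \frac{\left(20 + l\right) \frac{1}{l - 5}}{2} = \frac{\left(20 + l\right) \frac{1}{-5 + l}}{2} = \frac{\frac{1}{-5 + l} \left(20 + l\right)}{2} = \frac{20 + l}{2 \left(-5 + l\right)}$)
$Z{\left(K \right)} = \frac{1}{- \frac{19}{12} + K}$ ($Z{\left(K \right)} = \frac{1}{\frac{20 - 1}{2 \left(-5 - 1\right)} + K} = \frac{1}{\frac{1}{2} \frac{1}{-6} \cdot 19 + K} = \frac{1}{\frac{1}{2} \left(- \frac{1}{6}\right) 19 + K} = \frac{1}{- \frac{19}{12} + K}$)
$\left(-99 + \left(Z{\left(-2 \right)} + 64\right)\right)^{2} = \left(-99 + \left(\frac{12}{-19 + 12 \left(-2\right)} + 64\right)\right)^{2} = \left(-99 + \left(\frac{12}{-19 - 24} + 64\right)\right)^{2} = \left(-99 + \left(\frac{12}{-43} + 64\right)\right)^{2} = \left(-99 + \left(12 \left(- \frac{1}{43}\right) + 64\right)\right)^{2} = \left(-99 + \left(- \frac{12}{43} + 64\right)\right)^{2} = \left(-99 + \frac{2740}{43}\right)^{2} = \left(- \frac{1517}{43}\right)^{2} = \frac{2301289}{1849}$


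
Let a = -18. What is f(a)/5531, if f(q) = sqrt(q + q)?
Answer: 6*I/5531 ≈ 0.0010848*I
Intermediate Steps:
f(q) = sqrt(2)*sqrt(q) (f(q) = sqrt(2*q) = sqrt(2)*sqrt(q))
f(a)/5531 = (sqrt(2)*sqrt(-18))/5531 = (sqrt(2)*(3*I*sqrt(2)))*(1/5531) = (6*I)*(1/5531) = 6*I/5531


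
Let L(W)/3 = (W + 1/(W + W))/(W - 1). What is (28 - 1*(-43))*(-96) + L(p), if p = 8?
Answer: -763005/112 ≈ -6812.5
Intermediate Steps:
L(W) = 3*(W + 1/(2*W))/(-1 + W) (L(W) = 3*((W + 1/(W + W))/(W - 1)) = 3*((W + 1/(2*W))/(-1 + W)) = 3*(W + 1/(2*W))/(-1 + W))
(28 - 1*(-43))*(-96) + L(p) = (28 - 1*(-43))*(-96) + (3/2)*(1 + 2*8²)/(8*(-1 + 8)) = (28 + 43)*(-96) + (3/2)*(⅛)*(1 + 2*64)/7 = 71*(-96) + (3/2)*(⅛)*(⅐)*(1 + 128) = -6816 + (3/2)*(⅛)*(⅐)*129 = -6816 + 387/112 = -763005/112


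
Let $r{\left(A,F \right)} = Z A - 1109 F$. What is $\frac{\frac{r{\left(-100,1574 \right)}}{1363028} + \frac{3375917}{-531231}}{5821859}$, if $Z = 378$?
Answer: $- \frac{120627145657}{91641468340307022} \approx -1.3163 \cdot 10^{-6}$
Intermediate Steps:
$r{\left(A,F \right)} = - 1109 F + 378 A$ ($r{\left(A,F \right)} = 378 A - 1109 F = - 1109 F + 378 A$)
$\frac{\frac{r{\left(-100,1574 \right)}}{1363028} + \frac{3375917}{-531231}}{5821859} = \frac{\frac{\left(-1109\right) 1574 + 378 \left(-100\right)}{1363028} + \frac{3375917}{-531231}}{5821859} = \left(\left(-1745566 - 37800\right) \frac{1}{1363028} + 3375917 \left(- \frac{1}{531231}\right)\right) \frac{1}{5821859} = \left(\left(-1783366\right) \frac{1}{1363028} - \frac{146779}{23097}\right) \frac{1}{5821859} = \left(- \frac{891683}{681514} - \frac{146779}{23097}\right) \frac{1}{5821859} = \left(- \frac{120627145657}{15740928858}\right) \frac{1}{5821859} = - \frac{120627145657}{91641468340307022}$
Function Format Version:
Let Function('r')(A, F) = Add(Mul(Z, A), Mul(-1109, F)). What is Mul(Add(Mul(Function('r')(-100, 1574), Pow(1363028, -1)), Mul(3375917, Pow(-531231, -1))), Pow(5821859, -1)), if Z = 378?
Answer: Rational(-120627145657, 91641468340307022) ≈ -1.3163e-6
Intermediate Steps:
Function('r')(A, F) = Add(Mul(-1109, F), Mul(378, A)) (Function('r')(A, F) = Add(Mul(378, A), Mul(-1109, F)) = Add(Mul(-1109, F), Mul(378, A)))
Mul(Add(Mul(Function('r')(-100, 1574), Pow(1363028, -1)), Mul(3375917, Pow(-531231, -1))), Pow(5821859, -1)) = Mul(Add(Mul(Add(Mul(-1109, 1574), Mul(378, -100)), Pow(1363028, -1)), Mul(3375917, Pow(-531231, -1))), Pow(5821859, -1)) = Mul(Add(Mul(Add(-1745566, -37800), Rational(1, 1363028)), Mul(3375917, Rational(-1, 531231))), Rational(1, 5821859)) = Mul(Add(Mul(-1783366, Rational(1, 1363028)), Rational(-146779, 23097)), Rational(1, 5821859)) = Mul(Add(Rational(-891683, 681514), Rational(-146779, 23097)), Rational(1, 5821859)) = Mul(Rational(-120627145657, 15740928858), Rational(1, 5821859)) = Rational(-120627145657, 91641468340307022)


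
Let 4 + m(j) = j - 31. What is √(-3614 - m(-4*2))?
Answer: I*√3571 ≈ 59.758*I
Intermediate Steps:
m(j) = -35 + j (m(j) = -4 + (j - 31) = -4 + (-31 + j) = -35 + j)
√(-3614 - m(-4*2)) = √(-3614 - (-35 - 4*2)) = √(-3614 - (-35 - 8)) = √(-3614 - 1*(-43)) = √(-3614 + 43) = √(-3571) = I*√3571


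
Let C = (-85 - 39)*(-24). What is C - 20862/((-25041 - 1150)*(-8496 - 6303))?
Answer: 384499797174/129200203 ≈ 2976.0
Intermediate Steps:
C = 2976 (C = -124*(-24) = 2976)
C - 20862/((-25041 - 1150)*(-8496 - 6303)) = 2976 - 20862/((-25041 - 1150)*(-8496 - 6303)) = 2976 - 20862/((-26191*(-14799))) = 2976 - 20862/387600609 = 2976 - 1*6954/129200203 = 2976 - 6954/129200203 = 384499797174/129200203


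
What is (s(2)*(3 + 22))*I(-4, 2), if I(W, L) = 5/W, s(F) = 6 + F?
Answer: -250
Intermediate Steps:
(s(2)*(3 + 22))*I(-4, 2) = ((6 + 2)*(3 + 22))*(5/(-4)) = (8*25)*(5*(-¼)) = 200*(-5/4) = -250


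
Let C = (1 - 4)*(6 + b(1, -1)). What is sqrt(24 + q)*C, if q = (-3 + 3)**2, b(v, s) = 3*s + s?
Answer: -12*sqrt(6) ≈ -29.394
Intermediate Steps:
b(v, s) = 4*s
q = 0 (q = 0**2 = 0)
C = -6 (C = (1 - 4)*(6 + 4*(-1)) = -3*(6 - 4) = -3*2 = -6)
sqrt(24 + q)*C = sqrt(24 + 0)*(-6) = sqrt(24)*(-6) = (2*sqrt(6))*(-6) = -12*sqrt(6)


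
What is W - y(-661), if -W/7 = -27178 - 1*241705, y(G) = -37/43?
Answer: 80933820/43 ≈ 1.8822e+6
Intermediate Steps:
y(G) = -37/43 (y(G) = -37*1/43 = -37/43)
W = 1882181 (W = -7*(-27178 - 1*241705) = -7*(-27178 - 241705) = -7*(-268883) = 1882181)
W - y(-661) = 1882181 - 1*(-37/43) = 1882181 + 37/43 = 80933820/43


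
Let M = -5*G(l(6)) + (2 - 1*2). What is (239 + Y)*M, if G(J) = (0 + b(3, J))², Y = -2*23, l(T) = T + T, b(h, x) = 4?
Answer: -15440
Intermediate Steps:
l(T) = 2*T
Y = -46
G(J) = 16 (G(J) = (0 + 4)² = 4² = 16)
M = -80 (M = -5*16 + (2 - 1*2) = -80 + (2 - 2) = -80 + 0 = -80)
(239 + Y)*M = (239 - 46)*(-80) = 193*(-80) = -15440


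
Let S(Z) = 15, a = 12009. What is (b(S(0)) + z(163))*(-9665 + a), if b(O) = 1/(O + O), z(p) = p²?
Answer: 934167212/15 ≈ 6.2278e+7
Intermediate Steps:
b(O) = 1/(2*O)
(b(S(0)) + z(163))*(-9665 + a) = ((½)/15 + 163²)*(-9665 + 12009) = ((½)*(1/15) + 26569)*2344 = (1/30 + 26569)*2344 = (797071/30)*2344 = 934167212/15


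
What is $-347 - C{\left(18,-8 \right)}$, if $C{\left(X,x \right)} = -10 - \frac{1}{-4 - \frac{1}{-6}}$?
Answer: $- \frac{7757}{23} \approx -337.26$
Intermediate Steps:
$C{\left(X,x \right)} = - \frac{224}{23}$ ($C{\left(X,x \right)} = -10 - \frac{1}{-4 - - \frac{1}{6}} = -10 - \frac{1}{-4 + \frac{1}{6}} = -10 - \frac{1}{- \frac{23}{6}} = -10 - - \frac{6}{23} = -10 + \frac{6}{23} = - \frac{224}{23}$)
$-347 - C{\left(18,-8 \right)} = -347 - - \frac{224}{23} = -347 + \frac{224}{23} = - \frac{7757}{23}$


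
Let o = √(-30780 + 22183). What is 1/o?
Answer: -I*√8597/8597 ≈ -0.010785*I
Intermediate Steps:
o = I*√8597 (o = √(-8597) = I*√8597 ≈ 92.72*I)
1/o = 1/(I*√8597) = -I*√8597/8597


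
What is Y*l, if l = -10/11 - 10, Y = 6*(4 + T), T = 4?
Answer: -5760/11 ≈ -523.64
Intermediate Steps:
Y = 48 (Y = 6*(4 + 4) = 6*8 = 48)
l = -120/11 (l = -10*1/11 - 10 = -10/11 - 10 = -120/11 ≈ -10.909)
Y*l = 48*(-120/11) = -5760/11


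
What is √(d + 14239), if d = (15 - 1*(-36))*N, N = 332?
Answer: √31171 ≈ 176.55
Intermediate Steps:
d = 16932 (d = (15 - 1*(-36))*332 = (15 + 36)*332 = 51*332 = 16932)
√(d + 14239) = √(16932 + 14239) = √31171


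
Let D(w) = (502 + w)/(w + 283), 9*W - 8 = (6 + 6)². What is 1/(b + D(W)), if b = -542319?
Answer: -2699/1463714311 ≈ -1.8439e-6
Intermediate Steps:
W = 152/9 (W = 8/9 + (6 + 6)²/9 = 8/9 + (⅑)*12² = 8/9 + (⅑)*144 = 8/9 + 16 = 152/9 ≈ 16.889)
D(w) = (502 + w)/(283 + w)
1/(b + D(W)) = 1/(-542319 + (502 + 152/9)/(283 + 152/9)) = 1/(-542319 + (4670/9)/(2699/9)) = 1/(-542319 + (9/2699)*(4670/9)) = 1/(-542319 + 4670/2699) = 1/(-1463714311/2699) = -2699/1463714311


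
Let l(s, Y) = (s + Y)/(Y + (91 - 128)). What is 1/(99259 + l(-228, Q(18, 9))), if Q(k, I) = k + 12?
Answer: 7/695011 ≈ 1.0072e-5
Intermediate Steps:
Q(k, I) = 12 + k
l(s, Y) = (Y + s)/(-37 + Y) (l(s, Y) = (Y + s)/(Y - 37) = (Y + s)/(-37 + Y))
1/(99259 + l(-228, Q(18, 9))) = 1/(99259 + ((12 + 18) - 228)/(-37 + (12 + 18))) = 1/(99259 + (30 - 228)/(-37 + 30)) = 1/(99259 - 198/(-7)) = 1/(99259 - ⅐*(-198)) = 1/(99259 + 198/7) = 1/(695011/7) = 7/695011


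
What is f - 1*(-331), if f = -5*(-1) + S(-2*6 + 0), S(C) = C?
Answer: 324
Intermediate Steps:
f = -7 (f = -5*(-1) + (-2*6 + 0) = 5 + (-12 + 0) = 5 - 12 = -7)
f - 1*(-331) = -7 - 1*(-331) = -7 + 331 = 324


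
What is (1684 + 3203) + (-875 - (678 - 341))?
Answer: 3675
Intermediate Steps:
(1684 + 3203) + (-875 - (678 - 341)) = 4887 + (-875 - 1*337) = 4887 + (-875 - 337) = 4887 - 1212 = 3675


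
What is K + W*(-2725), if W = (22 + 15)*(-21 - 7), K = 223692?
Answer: 3046792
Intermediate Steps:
W = -1036 (W = 37*(-28) = -1036)
K + W*(-2725) = 223692 - 1036*(-2725) = 223692 + 2823100 = 3046792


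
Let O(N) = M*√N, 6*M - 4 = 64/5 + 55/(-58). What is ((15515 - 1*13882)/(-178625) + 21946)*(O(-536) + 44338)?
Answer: 173809509832546/178625 + 18020711730349*I*√134/155403750 ≈ 9.7304e+8 + 1.3423e+6*I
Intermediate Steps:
M = 4597/1740 (M = ⅔ + (64/5 + 55/(-58))/6 = ⅔ + (64*(⅕) + 55*(-1/58))/6 = ⅔ + (64/5 - 55/58)/6 = ⅔ + (⅙)*(3437/290) = ⅔ + 3437/1740 = 4597/1740 ≈ 2.6420)
O(N) = 4597*√N/1740
((15515 - 1*13882)/(-178625) + 21946)*(O(-536) + 44338) = ((15515 - 1*13882)/(-178625) + 21946)*(4597*√(-536)/1740 + 44338) = ((15515 - 13882)*(-1/178625) + 21946)*(4597*(2*I*√134)/1740 + 44338) = (1633*(-1/178625) + 21946)*(4597*I*√134/870 + 44338) = (-1633/178625 + 21946)*(44338 + 4597*I*√134/870) = 3920102617*(44338 + 4597*I*√134/870)/178625 = 173809509832546/178625 + 18020711730349*I*√134/155403750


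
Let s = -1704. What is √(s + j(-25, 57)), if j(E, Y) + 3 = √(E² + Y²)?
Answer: √(-1707 + √3874) ≈ 40.556*I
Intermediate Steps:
j(E, Y) = -3 + √(E² + Y²)
√(s + j(-25, 57)) = √(-1704 + (-3 + √((-25)² + 57²))) = √(-1704 + (-3 + √(625 + 3249))) = √(-1704 + (-3 + √3874)) = √(-1707 + √3874)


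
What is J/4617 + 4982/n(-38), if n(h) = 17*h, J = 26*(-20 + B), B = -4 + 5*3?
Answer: -67699/8721 ≈ -7.7628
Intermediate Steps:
B = 11 (B = -4 + 15 = 11)
J = -234 (J = 26*(-20 + 11) = 26*(-9) = -234)
J/4617 + 4982/n(-38) = -234/4617 + 4982/((17*(-38))) = -234*1/4617 + 4982/(-646) = -26/513 + 4982*(-1/646) = -26/513 - 2491/323 = -67699/8721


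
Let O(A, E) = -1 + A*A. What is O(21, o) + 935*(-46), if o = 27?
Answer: -42570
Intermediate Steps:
O(A, E) = -1 + A**2
O(21, o) + 935*(-46) = (-1 + 21**2) + 935*(-46) = (-1 + 441) - 43010 = 440 - 43010 = -42570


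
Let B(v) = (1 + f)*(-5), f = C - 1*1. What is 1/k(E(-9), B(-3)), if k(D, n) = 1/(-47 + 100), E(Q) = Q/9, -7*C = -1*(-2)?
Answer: 53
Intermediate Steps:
C = -2/7 (C = -(-1)*(-2)/7 = -⅐*2 = -2/7 ≈ -0.28571)
f = -9/7 (f = -2/7 - 1*1 = -2/7 - 1 = -9/7 ≈ -1.2857)
E(Q) = Q/9 (E(Q) = Q*(⅑) = Q/9)
B(v) = 10/7 (B(v) = (1 - 9/7)*(-5) = -2/7*(-5) = 10/7)
k(D, n) = 1/53
1/k(E(-9), B(-3)) = 1/(1/53) = 53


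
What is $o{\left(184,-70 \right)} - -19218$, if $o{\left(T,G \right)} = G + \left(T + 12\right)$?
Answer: $19344$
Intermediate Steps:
$o{\left(T,G \right)} = 12 + G + T$ ($o{\left(T,G \right)} = G + \left(12 + T\right) = 12 + G + T$)
$o{\left(184,-70 \right)} - -19218 = \left(12 - 70 + 184\right) - -19218 = 126 + 19218 = 19344$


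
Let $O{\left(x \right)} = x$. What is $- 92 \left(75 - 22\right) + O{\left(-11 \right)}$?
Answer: $-4887$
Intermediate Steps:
$- 92 \left(75 - 22\right) + O{\left(-11 \right)} = - 92 \left(75 - 22\right) - 11 = \left(-92\right) 53 - 11 = -4876 - 11 = -4887$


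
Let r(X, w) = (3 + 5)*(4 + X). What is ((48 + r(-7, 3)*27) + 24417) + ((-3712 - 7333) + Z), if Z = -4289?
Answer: 8483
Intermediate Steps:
r(X, w) = 32 + 8*X (r(X, w) = 8*(4 + X) = 32 + 8*X)
((48 + r(-7, 3)*27) + 24417) + ((-3712 - 7333) + Z) = ((48 + (32 + 8*(-7))*27) + 24417) + ((-3712 - 7333) - 4289) = ((48 + (32 - 56)*27) + 24417) + (-11045 - 4289) = ((48 - 24*27) + 24417) - 15334 = ((48 - 648) + 24417) - 15334 = (-600 + 24417) - 15334 = 23817 - 15334 = 8483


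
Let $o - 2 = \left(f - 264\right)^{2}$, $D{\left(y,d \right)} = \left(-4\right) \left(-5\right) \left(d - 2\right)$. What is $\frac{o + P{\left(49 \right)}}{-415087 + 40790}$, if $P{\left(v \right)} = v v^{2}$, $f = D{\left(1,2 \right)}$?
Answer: $- \frac{187347}{374297} \approx -0.50053$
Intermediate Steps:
$D{\left(y,d \right)} = -40 + 20 d$ ($D{\left(y,d \right)} = 20 \left(-2 + d\right) = -40 + 20 d$)
$f = 0$ ($f = -40 + 20 \cdot 2 = -40 + 40 = 0$)
$P{\left(v \right)} = v^{3}$
$o = 69698$ ($o = 2 + \left(0 - 264\right)^{2} = 2 + \left(-264\right)^{2} = 2 + 69696 = 69698$)
$\frac{o + P{\left(49 \right)}}{-415087 + 40790} = \frac{69698 + 49^{3}}{-415087 + 40790} = \frac{69698 + 117649}{-374297} = 187347 \left(- \frac{1}{374297}\right) = - \frac{187347}{374297}$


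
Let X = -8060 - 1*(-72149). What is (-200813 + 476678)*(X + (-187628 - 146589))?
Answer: -74518860720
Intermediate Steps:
X = 64089 (X = -8060 + 72149 = 64089)
(-200813 + 476678)*(X + (-187628 - 146589)) = (-200813 + 476678)*(64089 + (-187628 - 146589)) = 275865*(64089 - 334217) = 275865*(-270128) = -74518860720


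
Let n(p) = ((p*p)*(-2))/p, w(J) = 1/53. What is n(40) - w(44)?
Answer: -4241/53 ≈ -80.019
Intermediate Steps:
w(J) = 1/53
n(p) = -2*p (n(p) = (p**2*(-2))/p = (-2*p**2)/p = -2*p)
n(40) - w(44) = -2*40 - 1*1/53 = -80 - 1/53 = -4241/53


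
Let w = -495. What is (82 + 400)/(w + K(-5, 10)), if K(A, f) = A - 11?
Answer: -482/511 ≈ -0.94325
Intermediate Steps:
K(A, f) = -11 + A
(82 + 400)/(w + K(-5, 10)) = (82 + 400)/(-495 + (-11 - 5)) = 482/(-495 - 16) = 482/(-511) = 482*(-1/511) = -482/511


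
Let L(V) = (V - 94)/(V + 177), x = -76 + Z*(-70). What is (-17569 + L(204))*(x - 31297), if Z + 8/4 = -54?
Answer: 61253856529/127 ≈ 4.8231e+8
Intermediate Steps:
Z = -56 (Z = -2 - 54 = -56)
x = 3844 (x = -76 - 56*(-70) = -76 + 3920 = 3844)
L(V) = (-94 + V)/(177 + V)
(-17569 + L(204))*(x - 31297) = (-17569 + (-94 + 204)/(177 + 204))*(3844 - 31297) = (-17569 + 110/381)*(-27453) = -6693679/381*(-27453) = 61253856529/127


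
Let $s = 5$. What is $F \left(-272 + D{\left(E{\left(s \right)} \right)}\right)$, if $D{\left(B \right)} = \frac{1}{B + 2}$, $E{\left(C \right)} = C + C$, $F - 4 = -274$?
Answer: $\frac{146835}{2} \approx 73418.0$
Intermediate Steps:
$F = -270$ ($F = 4 - 274 = -270$)
$E{\left(C \right)} = 2 C$
$D{\left(B \right)} = \frac{1}{2 + B}$
$F \left(-272 + D{\left(E{\left(s \right)} \right)}\right) = - 270 \left(-272 + \frac{1}{2 + 2 \cdot 5}\right) = - 270 \left(-272 + \frac{1}{2 + 10}\right) = - 270 \left(-272 + \frac{1}{12}\right) = \left(-270\right) \left(- \frac{3263}{12}\right) = \frac{146835}{2}$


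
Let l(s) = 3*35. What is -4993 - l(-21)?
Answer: -5098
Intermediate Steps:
l(s) = 105
-4993 - l(-21) = -4993 - 1*105 = -4993 - 105 = -5098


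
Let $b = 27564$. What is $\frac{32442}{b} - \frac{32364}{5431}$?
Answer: $- \frac{119314799}{24950014} \approx -4.7822$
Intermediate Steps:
$\frac{32442}{b} - \frac{32364}{5431} = \frac{32442}{27564} - \frac{32364}{5431} = 32442 \cdot \frac{1}{27564} - \frac{32364}{5431} = \frac{5407}{4594} - \frac{32364}{5431} = - \frac{119314799}{24950014}$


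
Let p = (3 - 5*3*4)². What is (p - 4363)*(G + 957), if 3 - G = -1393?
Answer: -2621242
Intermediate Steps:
G = 1396 (G = 3 - 1*(-1393) = 3 + 1393 = 1396)
p = 3249 (p = (3 - 15*4)² = (3 - 60)² = (-57)² = 3249)
(p - 4363)*(G + 957) = (3249 - 4363)*(1396 + 957) = -1114*2353 = -2621242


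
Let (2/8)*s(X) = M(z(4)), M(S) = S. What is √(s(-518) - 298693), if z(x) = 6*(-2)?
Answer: I*√298741 ≈ 546.57*I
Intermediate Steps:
z(x) = -12
s(X) = -48 (s(X) = 4*(-12) = -48)
√(s(-518) - 298693) = √(-48 - 298693) = √(-298741) = I*√298741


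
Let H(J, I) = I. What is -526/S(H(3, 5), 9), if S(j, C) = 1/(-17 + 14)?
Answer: 1578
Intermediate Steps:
S(j, C) = -⅓ (S(j, C) = 1/(-3) = -⅓)
-526/S(H(3, 5), 9) = -526/(-⅓) = -526*(-3) = 1578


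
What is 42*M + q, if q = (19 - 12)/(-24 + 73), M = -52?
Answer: -15287/7 ≈ -2183.9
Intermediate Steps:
q = ⅐ (q = 7/49 = 7*(1/49) = ⅐ ≈ 0.14286)
42*M + q = 42*(-52) + ⅐ = -2184 + ⅐ = -15287/7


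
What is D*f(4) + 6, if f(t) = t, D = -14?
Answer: -50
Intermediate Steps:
D*f(4) + 6 = -14*4 + 6 = -56 + 6 = -50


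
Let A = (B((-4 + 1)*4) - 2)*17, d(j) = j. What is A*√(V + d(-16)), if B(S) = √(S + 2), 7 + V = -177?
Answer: -340*√5 - 340*I*√2 ≈ -760.26 - 480.83*I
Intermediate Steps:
V = -184 (V = -7 - 177 = -184)
B(S) = √(2 + S)
A = -34 + 17*I*√10 (A = (√(2 + (-4 + 1)*4) - 2)*17 = (√(2 - 3*4) - 2)*17 = (√(2 - 12) - 2)*17 = (√(-10) - 2)*17 = (I*√10 - 2)*17 = (-2 + I*√10)*17 = -34 + 17*I*√10 ≈ -34.0 + 53.759*I)
A*√(V + d(-16)) = (-34 + 17*I*√10)*√(-184 - 16) = (-34 + 17*I*√10)*√(-200) = (-34 + 17*I*√10)*(10*I*√2) = 10*I*√2*(-34 + 17*I*√10)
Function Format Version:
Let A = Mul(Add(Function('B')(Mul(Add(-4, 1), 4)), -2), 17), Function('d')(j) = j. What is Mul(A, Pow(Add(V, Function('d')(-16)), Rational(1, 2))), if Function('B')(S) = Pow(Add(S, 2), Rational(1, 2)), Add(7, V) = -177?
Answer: Add(Mul(-340, Pow(5, Rational(1, 2))), Mul(-340, I, Pow(2, Rational(1, 2)))) ≈ Add(-760.26, Mul(-480.83, I))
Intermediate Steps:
V = -184 (V = Add(-7, -177) = -184)
Function('B')(S) = Pow(Add(2, S), Rational(1, 2))
A = Add(-34, Mul(17, I, Pow(10, Rational(1, 2)))) (A = Mul(Add(Pow(Add(2, Mul(Add(-4, 1), 4)), Rational(1, 2)), -2), 17) = Mul(Add(Pow(Add(2, Mul(-3, 4)), Rational(1, 2)), -2), 17) = Mul(Add(Pow(Add(2, -12), Rational(1, 2)), -2), 17) = Mul(Add(Pow(-10, Rational(1, 2)), -2), 17) = Mul(Add(Mul(I, Pow(10, Rational(1, 2))), -2), 17) = Mul(Add(-2, Mul(I, Pow(10, Rational(1, 2)))), 17) = Add(-34, Mul(17, I, Pow(10, Rational(1, 2)))) ≈ Add(-34.000, Mul(53.759, I)))
Mul(A, Pow(Add(V, Function('d')(-16)), Rational(1, 2))) = Mul(Add(-34, Mul(17, I, Pow(10, Rational(1, 2)))), Pow(Add(-184, -16), Rational(1, 2))) = Mul(Add(-34, Mul(17, I, Pow(10, Rational(1, 2)))), Pow(-200, Rational(1, 2))) = Mul(Add(-34, Mul(17, I, Pow(10, Rational(1, 2)))), Mul(10, I, Pow(2, Rational(1, 2)))) = Mul(10, I, Pow(2, Rational(1, 2)), Add(-34, Mul(17, I, Pow(10, Rational(1, 2)))))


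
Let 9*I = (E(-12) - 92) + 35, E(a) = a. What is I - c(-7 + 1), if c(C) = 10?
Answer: -53/3 ≈ -17.667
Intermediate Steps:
I = -23/3 (I = ((-12 - 92) + 35)/9 = (-104 + 35)/9 = (⅑)*(-69) = -23/3 ≈ -7.6667)
I - c(-7 + 1) = -23/3 - 1*10 = -23/3 - 10 = -53/3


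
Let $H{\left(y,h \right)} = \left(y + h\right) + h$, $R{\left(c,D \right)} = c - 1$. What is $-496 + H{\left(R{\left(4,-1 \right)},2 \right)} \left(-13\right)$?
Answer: $-587$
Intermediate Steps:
$R{\left(c,D \right)} = -1 + c$
$H{\left(y,h \right)} = y + 2 h$ ($H{\left(y,h \right)} = \left(h + y\right) + h = y + 2 h$)
$-496 + H{\left(R{\left(4,-1 \right)},2 \right)} \left(-13\right) = -496 + \left(\left(-1 + 4\right) + 2 \cdot 2\right) \left(-13\right) = -496 + \left(3 + 4\right) \left(-13\right) = -496 + 7 \left(-13\right) = -496 - 91 = -587$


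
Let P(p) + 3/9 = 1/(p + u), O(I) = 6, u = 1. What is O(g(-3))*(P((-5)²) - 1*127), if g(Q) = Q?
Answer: -9929/13 ≈ -763.77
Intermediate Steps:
P(p) = -⅓ + 1/(1 + p) (P(p) = -⅓ + 1/(p + 1) = -⅓ + 1/(1 + p))
O(g(-3))*(P((-5)²) - 1*127) = 6*((2 - 1*(-5)²)/(3*(1 + (-5)²)) - 1*127) = 6*((2 - 1*25)/(3*(1 + 25)) - 127) = 6*((⅓)*(2 - 25)/26 - 127) = 6*((⅓)*(1/26)*(-23) - 127) = 6*(-23/78 - 127) = 6*(-9929/78) = -9929/13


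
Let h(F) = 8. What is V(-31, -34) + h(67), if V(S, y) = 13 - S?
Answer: 52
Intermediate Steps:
V(-31, -34) + h(67) = (13 - 1*(-31)) + 8 = (13 + 31) + 8 = 44 + 8 = 52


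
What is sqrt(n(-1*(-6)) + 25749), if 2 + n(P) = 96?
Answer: sqrt(25843) ≈ 160.76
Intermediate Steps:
n(P) = 94 (n(P) = -2 + 96 = 94)
sqrt(n(-1*(-6)) + 25749) = sqrt(94 + 25749) = sqrt(25843)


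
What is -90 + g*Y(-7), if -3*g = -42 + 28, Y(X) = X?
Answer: -368/3 ≈ -122.67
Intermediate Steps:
g = 14/3 (g = -(-42 + 28)/3 = -⅓*(-14) = 14/3 ≈ 4.6667)
-90 + g*Y(-7) = -90 + (14/3)*(-7) = -90 - 98/3 = -368/3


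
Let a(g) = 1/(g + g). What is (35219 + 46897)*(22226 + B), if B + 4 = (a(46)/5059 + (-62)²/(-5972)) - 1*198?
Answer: 314169206263109649/173721001 ≈ 1.8085e+9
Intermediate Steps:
a(g) = 1/(2*g)
B = -140813843623/694884004 (B = -4 + ((((½)/46)/5059 + (-62)²/(-5972)) - 1*198) = -4 + ((((½)*(1/46))*(1/5059) + 3844*(-1/5972)) - 198) = -4 + (((1/92)*(1/5059) - 961/1493) - 198) = -4 + ((1/465428 - 961/1493) - 198) = -4 + (-447274815/694884004 - 198) = -4 - 138034307607/694884004 = -140813843623/694884004 ≈ -202.64)
(35219 + 46897)*(22226 + B) = (35219 + 46897)*(22226 - 140813843623/694884004) = 82116*(15303678029281/694884004) = 314169206263109649/173721001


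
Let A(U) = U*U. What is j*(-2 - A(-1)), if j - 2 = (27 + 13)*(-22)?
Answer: 2634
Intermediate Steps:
A(U) = U**2
j = -878 (j = 2 + (27 + 13)*(-22) = 2 + 40*(-22) = 2 - 880 = -878)
j*(-2 - A(-1)) = -878*(-2 - 1*(-1)**2) = -878*(-2 - 1*1) = -878*(-2 - 1) = -878*(-3) = 2634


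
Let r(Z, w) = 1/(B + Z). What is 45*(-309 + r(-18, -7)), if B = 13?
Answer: -13914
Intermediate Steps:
r(Z, w) = 1/(13 + Z)
45*(-309 + r(-18, -7)) = 45*(-309 + 1/(13 - 18)) = 45*(-309 + 1/(-5)) = 45*(-309 - 1/5) = 45*(-1546/5) = -13914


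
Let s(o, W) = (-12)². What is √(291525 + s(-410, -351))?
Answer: √291669 ≈ 540.06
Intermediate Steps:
s(o, W) = 144
√(291525 + s(-410, -351)) = √(291525 + 144) = √291669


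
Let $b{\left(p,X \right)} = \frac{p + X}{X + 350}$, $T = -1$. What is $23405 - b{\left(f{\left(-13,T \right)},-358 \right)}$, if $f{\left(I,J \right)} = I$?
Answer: $\frac{186869}{8} \approx 23359.0$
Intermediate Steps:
$b{\left(p,X \right)} = \frac{X + p}{350 + X}$
$23405 - b{\left(f{\left(-13,T \right)},-358 \right)} = 23405 - \frac{-358 - 13}{350 - 358} = 23405 - \frac{1}{-8} \left(-371\right) = 23405 - \left(- \frac{1}{8}\right) \left(-371\right) = 23405 - \frac{371}{8} = \frac{186869}{8}$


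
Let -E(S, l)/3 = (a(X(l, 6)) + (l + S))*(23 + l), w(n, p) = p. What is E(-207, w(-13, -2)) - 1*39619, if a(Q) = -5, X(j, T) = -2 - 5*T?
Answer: -26137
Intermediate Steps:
E(S, l) = -3*(23 + l)*(-5 + S + l) (E(S, l) = -3*(-5 + (l + S))*(23 + l) = -3*(-5 + (S + l))*(23 + l) = -3*(-5 + S + l)*(23 + l) = -3*(23 + l)*(-5 + S + l))
E(-207, w(-13, -2)) - 1*39619 = (345 - 69*(-207) - 54*(-2) - 3*(-2)**2 - 3*(-207)*(-2)) - 1*39619 = (345 + 14283 + 108 - 3*4 - 1242) - 39619 = (345 + 14283 + 108 - 12 - 1242) - 39619 = 13482 - 39619 = -26137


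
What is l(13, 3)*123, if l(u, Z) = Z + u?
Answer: 1968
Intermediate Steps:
l(13, 3)*123 = (3 + 13)*123 = 16*123 = 1968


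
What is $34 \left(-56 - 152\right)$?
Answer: $-7072$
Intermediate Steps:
$34 \left(-56 - 152\right) = 34 \left(-208\right) = -7072$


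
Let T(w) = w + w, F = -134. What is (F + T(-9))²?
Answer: 23104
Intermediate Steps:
T(w) = 2*w
(F + T(-9))² = (-134 + 2*(-9))² = (-134 - 18)² = (-152)² = 23104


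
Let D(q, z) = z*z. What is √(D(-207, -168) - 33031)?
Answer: I*√4807 ≈ 69.333*I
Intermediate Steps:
D(q, z) = z²
√(D(-207, -168) - 33031) = √((-168)² - 33031) = √(28224 - 33031) = √(-4807) = I*√4807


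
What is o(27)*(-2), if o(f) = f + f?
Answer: -108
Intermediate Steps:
o(f) = 2*f
o(27)*(-2) = (2*27)*(-2) = 54*(-2) = -108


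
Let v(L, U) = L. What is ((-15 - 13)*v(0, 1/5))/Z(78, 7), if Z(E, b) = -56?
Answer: 0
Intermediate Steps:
((-15 - 13)*v(0, 1/5))/Z(78, 7) = ((-15 - 13)*0)/(-56) = -28*0*(-1/56) = 0*(-1/56) = 0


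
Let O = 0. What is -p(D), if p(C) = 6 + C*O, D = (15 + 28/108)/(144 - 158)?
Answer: -6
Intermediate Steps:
D = -206/189 (D = (15 + 28*(1/108))/(-14) = (15 + 7/27)*(-1/14) = (412/27)*(-1/14) = -206/189 ≈ -1.0899)
p(C) = 6 (p(C) = 6 + C*0 = 6 + 0 = 6)
-p(D) = -1*6 = -6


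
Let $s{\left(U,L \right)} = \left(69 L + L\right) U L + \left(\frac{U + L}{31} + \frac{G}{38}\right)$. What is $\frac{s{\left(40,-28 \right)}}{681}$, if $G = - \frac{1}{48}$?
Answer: $\frac{124125410657}{38506464} \approx 3223.5$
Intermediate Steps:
$G = - \frac{1}{48}$ ($G = \left(-1\right) \frac{1}{48} = - \frac{1}{48} \approx -0.020833$)
$s{\left(U,L \right)} = - \frac{1}{1824} + \frac{L}{31} + \frac{U}{31} + 70 U L^{2}$ ($s{\left(U,L \right)} = \left(69 L + L\right) U L + \left(\frac{U + L}{31} - \frac{1}{48 \cdot 38}\right) = 70 L U L + \left(\left(L + U\right) \frac{1}{31} - \frac{1}{1824}\right) = 70 L U L - \left(\frac{1}{1824} - \frac{L}{31} - \frac{U}{31}\right) = 70 U L^{2} + \left(- \frac{1}{1824} + \frac{L}{31} + \frac{U}{31}\right) = - \frac{1}{1824} + \frac{L}{31} + \frac{U}{31} + 70 U L^{2}$)
$\frac{s{\left(40,-28 \right)}}{681} = \frac{- \frac{1}{1824} + \frac{1}{31} \left(-28\right) + \frac{1}{31} \cdot 40 + 70 \cdot 40 \left(-28\right)^{2}}{681} = \left(- \frac{1}{1824} - \frac{28}{31} + \frac{40}{31} + 70 \cdot 40 \cdot 784\right) \frac{1}{681} = \left(- \frac{1}{1824} - \frac{28}{31} + \frac{40}{31} + 2195200\right) \frac{1}{681} = \frac{124125410657}{56544} \cdot \frac{1}{681} = \frac{124125410657}{38506464}$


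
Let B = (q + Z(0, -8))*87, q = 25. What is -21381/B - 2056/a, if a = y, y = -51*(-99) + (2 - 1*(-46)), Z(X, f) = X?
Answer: -37816919/3695325 ≈ -10.234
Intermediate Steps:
y = 5097 (y = 5049 + (2 + 46) = 5049 + 48 = 5097)
a = 5097
B = 2175 (B = (25 + 0)*87 = 25*87 = 2175)
-21381/B - 2056/a = -21381/2175 - 2056/5097 = -21381*1/2175 - 2056*1/5097 = -7127/725 - 2056/5097 = -37816919/3695325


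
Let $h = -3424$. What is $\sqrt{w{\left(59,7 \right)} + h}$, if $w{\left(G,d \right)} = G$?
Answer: $i \sqrt{3365} \approx 58.009 i$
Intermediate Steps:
$\sqrt{w{\left(59,7 \right)} + h} = \sqrt{59 - 3424} = \sqrt{-3365} = i \sqrt{3365}$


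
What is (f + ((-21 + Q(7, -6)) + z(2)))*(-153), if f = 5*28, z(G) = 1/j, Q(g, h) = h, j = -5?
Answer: -86292/5 ≈ -17258.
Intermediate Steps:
z(G) = -⅕ (z(G) = 1/(-5) = -⅕)
f = 140
(f + ((-21 + Q(7, -6)) + z(2)))*(-153) = (140 + ((-21 - 6) - ⅕))*(-153) = (140 + (-27 - ⅕))*(-153) = (140 - 136/5)*(-153) = (564/5)*(-153) = -86292/5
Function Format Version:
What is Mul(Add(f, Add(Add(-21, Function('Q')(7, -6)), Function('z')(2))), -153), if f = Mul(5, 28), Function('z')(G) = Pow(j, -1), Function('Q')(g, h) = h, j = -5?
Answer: Rational(-86292, 5) ≈ -17258.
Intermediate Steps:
Function('z')(G) = Rational(-1, 5) (Function('z')(G) = Pow(-5, -1) = Rational(-1, 5))
f = 140
Mul(Add(f, Add(Add(-21, Function('Q')(7, -6)), Function('z')(2))), -153) = Mul(Add(140, Add(Add(-21, -6), Rational(-1, 5))), -153) = Mul(Add(140, Add(-27, Rational(-1, 5))), -153) = Mul(Add(140, Rational(-136, 5)), -153) = Mul(Rational(564, 5), -153) = Rational(-86292, 5)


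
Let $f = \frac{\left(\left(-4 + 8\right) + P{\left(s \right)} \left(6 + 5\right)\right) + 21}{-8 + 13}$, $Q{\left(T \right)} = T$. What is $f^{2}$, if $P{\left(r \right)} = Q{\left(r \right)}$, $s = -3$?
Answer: $\frac{64}{25} \approx 2.56$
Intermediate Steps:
$P{\left(r \right)} = r$
$f = - \frac{8}{5}$ ($f = \frac{\left(\left(-4 + 8\right) - 3 \left(6 + 5\right)\right) + 21}{-8 + 13} = \frac{\left(4 - 33\right) + 21}{5} = \left(\left(4 - 33\right) + 21\right) \frac{1}{5} = \left(-29 + 21\right) \frac{1}{5} = \left(-8\right) \frac{1}{5} = - \frac{8}{5} \approx -1.6$)
$f^{2} = \left(- \frac{8}{5}\right)^{2} = \frac{64}{25}$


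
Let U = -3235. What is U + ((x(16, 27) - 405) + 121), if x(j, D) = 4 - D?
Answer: -3542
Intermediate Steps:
U + ((x(16, 27) - 405) + 121) = -3235 + (((4 - 1*27) - 405) + 121) = -3235 + (((4 - 27) - 405) + 121) = -3235 + ((-23 - 405) + 121) = -3235 + (-428 + 121) = -3235 - 307 = -3542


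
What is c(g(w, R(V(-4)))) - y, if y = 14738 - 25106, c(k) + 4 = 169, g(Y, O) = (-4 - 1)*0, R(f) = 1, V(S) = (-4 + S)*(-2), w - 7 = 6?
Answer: 10533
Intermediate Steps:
w = 13 (w = 7 + 6 = 13)
V(S) = 8 - 2*S
g(Y, O) = 0 (g(Y, O) = -5*0 = 0)
c(k) = 165 (c(k) = -4 + 169 = 165)
y = -10368
c(g(w, R(V(-4)))) - y = 165 - 1*(-10368) = 165 + 10368 = 10533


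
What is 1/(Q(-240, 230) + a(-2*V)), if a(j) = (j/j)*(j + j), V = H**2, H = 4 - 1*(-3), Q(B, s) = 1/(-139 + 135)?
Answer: -4/785 ≈ -0.0050955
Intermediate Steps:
Q(B, s) = -1/4 (Q(B, s) = 1/(-4) = -1/4)
H = 7 (H = 4 + 3 = 7)
V = 49 (V = 7**2 = 49)
a(j) = 2*j (a(j) = 1*(2*j) = 2*j)
1/(Q(-240, 230) + a(-2*V)) = 1/(-1/4 + 2*(-2*49)) = 1/(-1/4 + 2*(-98)) = 1/(-1/4 - 196) = 1/(-785/4) = -4/785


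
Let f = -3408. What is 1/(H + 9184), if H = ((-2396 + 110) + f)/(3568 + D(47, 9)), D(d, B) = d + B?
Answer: 604/5546187 ≈ 0.00010890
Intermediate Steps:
D(d, B) = B + d
H = -949/604 (H = ((-2396 + 110) - 3408)/(3568 + (9 + 47)) = (-2286 - 3408)/(3568 + 56) = -5694/3624 = -5694*1/3624 = -949/604 ≈ -1.5712)
1/(H + 9184) = 1/(-949/604 + 9184) = 1/(5546187/604) = 604/5546187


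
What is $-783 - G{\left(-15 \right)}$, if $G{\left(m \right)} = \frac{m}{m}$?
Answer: $-784$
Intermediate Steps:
$G{\left(m \right)} = 1$
$-783 - G{\left(-15 \right)} = -783 - 1 = -784$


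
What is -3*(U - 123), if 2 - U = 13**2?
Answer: 870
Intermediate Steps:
U = -167 (U = 2 - 1*13**2 = 2 - 1*169 = 2 - 169 = -167)
-3*(U - 123) = -3*(-167 - 123) = -3*(-290) = 870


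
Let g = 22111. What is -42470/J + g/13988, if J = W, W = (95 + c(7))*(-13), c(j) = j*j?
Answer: 6110213/251784 ≈ 24.268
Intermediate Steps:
c(j) = j²
W = -1872 (W = (95 + 7²)*(-13) = (95 + 49)*(-13) = 144*(-13) = -1872)
J = -1872
-42470/J + g/13988 = -42470/(-1872) + 22111/13988 = -42470*(-1/1872) + 22111*(1/13988) = 21235/936 + 22111/13988 = 6110213/251784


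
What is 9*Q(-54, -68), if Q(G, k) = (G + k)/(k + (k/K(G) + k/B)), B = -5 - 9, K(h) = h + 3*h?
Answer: 415044/23749 ≈ 17.476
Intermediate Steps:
K(h) = 4*h
B = -14
Q(G, k) = (G + k)/(13*k/14 + k/(4*G)) (Q(G, k) = (G + k)/(k + (k/((4*G)) + k/(-14))) = (G + k)/(k + (k*(1/(4*G)) + k*(-1/14))) = (G + k)/(k + (k/(4*G) - k/14)) = (G + k)/(k + (-k/14 + k/(4*G))) = (G + k)/(13*k/14 + k/(4*G)))
9*Q(-54, -68) = 9*(28*(-54)*(-54 - 68)/(-68*(7 + 26*(-54)))) = 9*(28*(-54)*(-1/68)*(-122)/(7 - 1404)) = 9*(28*(-54)*(-1/68)*(-122)/(-1397)) = 9*(28*(-54)*(-1/68)*(-1/1397)*(-122)) = 9*(46116/23749) = 415044/23749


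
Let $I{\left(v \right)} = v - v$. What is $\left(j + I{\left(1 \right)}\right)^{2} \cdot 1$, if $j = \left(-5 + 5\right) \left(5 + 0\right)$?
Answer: $0$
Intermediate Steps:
$I{\left(v \right)} = 0$
$j = 0$ ($j = 0 \cdot 5 = 0$)
$\left(j + I{\left(1 \right)}\right)^{2} \cdot 1 = \left(0 + 0\right)^{2} \cdot 1 = 0^{2} \cdot 1 = 0 \cdot 1 = 0$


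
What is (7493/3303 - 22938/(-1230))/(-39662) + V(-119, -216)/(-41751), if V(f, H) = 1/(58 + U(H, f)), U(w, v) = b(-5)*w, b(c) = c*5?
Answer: -179308172804939/339989068126563030 ≈ -0.00052739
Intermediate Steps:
b(c) = 5*c
U(w, v) = -25*w (U(w, v) = (5*(-5))*w = -25*w)
V(f, H) = 1/(58 - 25*H)
(7493/3303 - 22938/(-1230))/(-39662) + V(-119, -216)/(-41751) = (7493/3303 - 22938/(-1230))/(-39662) - 1/(-58 + 25*(-216))/(-41751) = (7493*(1/3303) - 22938*(-1/1230))*(-1/39662) - 1/(-58 - 5400)*(-1/41751) = (7493/3303 + 3823/205)*(-1/39662) - 1/(-5458)*(-1/41751) = (14163434/677115)*(-1/39662) - 1*(-1/5458)*(-1/41751) = -7081717/13427867565 + (1/5458)*(-1/41751) = -7081717/13427867565 - 1/227876958 = -179308172804939/339989068126563030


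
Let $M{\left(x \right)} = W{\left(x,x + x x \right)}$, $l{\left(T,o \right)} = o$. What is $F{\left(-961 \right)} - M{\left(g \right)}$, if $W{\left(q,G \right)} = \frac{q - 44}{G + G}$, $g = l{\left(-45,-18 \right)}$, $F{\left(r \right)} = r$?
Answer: $- \frac{294035}{306} \approx -960.9$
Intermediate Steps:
$g = -18$
$W{\left(q,G \right)} = \frac{-44 + q}{2 G}$
$M{\left(x \right)} = \frac{-44 + x}{2 \left(x + x^{2}\right)}$ ($M{\left(x \right)} = \frac{-44 + x}{2 \left(x + x x\right)} = \frac{-44 + x}{2 \left(x + x^{2}\right)}$)
$F{\left(-961 \right)} - M{\left(g \right)} = -961 - \frac{-44 - 18}{2 \left(-18\right) \left(1 - 18\right)} = -961 - \frac{1}{2} \left(- \frac{1}{18}\right) \frac{1}{-17} \left(-62\right) = -961 - \frac{1}{2} \left(- \frac{1}{18}\right) \left(- \frac{1}{17}\right) \left(-62\right) = -961 - - \frac{31}{306} = -961 + \frac{31}{306} = - \frac{294035}{306}$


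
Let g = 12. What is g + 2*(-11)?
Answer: -10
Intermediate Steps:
g + 2*(-11) = 12 + 2*(-11) = 12 - 22 = -10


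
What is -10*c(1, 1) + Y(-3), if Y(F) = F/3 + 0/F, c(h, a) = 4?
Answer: -41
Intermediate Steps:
Y(F) = F/3 (Y(F) = F*(1/3) + 0 = F/3 + 0 = F/3)
-10*c(1, 1) + Y(-3) = -10*4 + (1/3)*(-3) = -40 - 1 = -41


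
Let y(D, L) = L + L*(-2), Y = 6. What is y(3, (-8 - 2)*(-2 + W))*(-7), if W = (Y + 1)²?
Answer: -3290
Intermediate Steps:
W = 49 (W = (6 + 1)² = 7² = 49)
y(D, L) = -L (y(D, L) = L - 2*L = -L)
y(3, (-8 - 2)*(-2 + W))*(-7) = -(-8 - 2)*(-2 + 49)*(-7) = -(-10)*47*(-7) = -1*(-470)*(-7) = 470*(-7) = -3290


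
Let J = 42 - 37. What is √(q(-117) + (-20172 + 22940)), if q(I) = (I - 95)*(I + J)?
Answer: 4*√1657 ≈ 162.82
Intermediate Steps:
J = 5
q(I) = (-95 + I)*(5 + I) (q(I) = (I - 95)*(I + 5) = (-95 + I)*(5 + I))
√(q(-117) + (-20172 + 22940)) = √((-475 + (-117)² - 90*(-117)) + (-20172 + 22940)) = √((-475 + 13689 + 10530) + 2768) = √(23744 + 2768) = √26512 = 4*√1657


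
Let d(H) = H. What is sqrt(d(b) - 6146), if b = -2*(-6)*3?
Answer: I*sqrt(6110) ≈ 78.167*I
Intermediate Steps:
b = 36 (b = 12*3 = 36)
sqrt(d(b) - 6146) = sqrt(36 - 6146) = sqrt(-6110) = I*sqrt(6110)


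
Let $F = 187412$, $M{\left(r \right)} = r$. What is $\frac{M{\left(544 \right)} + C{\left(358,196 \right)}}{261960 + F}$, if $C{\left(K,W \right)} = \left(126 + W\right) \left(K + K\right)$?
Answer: $\frac{57774}{112343} \approx 0.51426$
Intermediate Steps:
$C{\left(K,W \right)} = 2 K \left(126 + W\right)$ ($C{\left(K,W \right)} = \left(126 + W\right) 2 K = 2 K \left(126 + W\right)$)
$\frac{M{\left(544 \right)} + C{\left(358,196 \right)}}{261960 + F} = \frac{544 + 2 \cdot 358 \left(126 + 196\right)}{261960 + 187412} = \frac{544 + 2 \cdot 358 \cdot 322}{449372} = \left(544 + 230552\right) \frac{1}{449372} = 231096 \cdot \frac{1}{449372} = \frac{57774}{112343}$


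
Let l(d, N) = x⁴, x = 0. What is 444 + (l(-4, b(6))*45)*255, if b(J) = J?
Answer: 444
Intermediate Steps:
l(d, N) = 0 (l(d, N) = 0⁴ = 0)
444 + (l(-4, b(6))*45)*255 = 444 + (0*45)*255 = 444 + 0*255 = 444 + 0 = 444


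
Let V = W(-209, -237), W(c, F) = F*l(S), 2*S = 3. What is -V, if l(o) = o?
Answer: 711/2 ≈ 355.50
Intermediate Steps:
S = 3/2 (S = (½)*3 = 3/2 ≈ 1.5000)
W(c, F) = 3*F/2 (W(c, F) = F*(3/2) = 3*F/2)
V = -711/2 (V = (3/2)*(-237) = -711/2 ≈ -355.50)
-V = -1*(-711/2) = 711/2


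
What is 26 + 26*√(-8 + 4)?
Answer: 26 + 52*I ≈ 26.0 + 52.0*I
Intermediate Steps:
26 + 26*√(-8 + 4) = 26 + 26*√(-4) = 26 + 26*(2*I) = 26 + 52*I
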